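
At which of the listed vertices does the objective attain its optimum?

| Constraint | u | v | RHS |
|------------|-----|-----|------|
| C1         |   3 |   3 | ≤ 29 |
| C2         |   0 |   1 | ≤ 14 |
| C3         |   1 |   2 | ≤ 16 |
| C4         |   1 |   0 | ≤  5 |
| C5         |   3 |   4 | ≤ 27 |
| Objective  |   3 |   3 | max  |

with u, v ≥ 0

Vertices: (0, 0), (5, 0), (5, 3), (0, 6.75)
(5, 3) with z = 24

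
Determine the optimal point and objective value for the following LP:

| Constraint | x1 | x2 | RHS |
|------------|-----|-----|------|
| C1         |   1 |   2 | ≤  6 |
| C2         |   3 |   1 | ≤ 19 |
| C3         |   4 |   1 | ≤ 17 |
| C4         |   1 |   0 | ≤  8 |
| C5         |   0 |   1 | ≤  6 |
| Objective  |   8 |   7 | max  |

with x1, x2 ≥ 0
Each vertex is the intersection of two constraint boundaries that also satisfies all remaining constraints:
  x1 = 0 and x2 = 0 → (0, 0)
  4x1 + x2 = 17 and x2 = 0 → (4.25, 0)
  x1 + 2x2 = 6 and 4x1 + x2 = 17 → (4, 1)
  x1 + 2x2 = 6 and x1 = 0 → (0, 3)

Evaluating z = 8x1 + 7x2 at each vertex:
  (0, 0): z = 0
  (4.25, 0): z = 34
  (4, 1): z = 39
  (0, 3): z = 21

The maximum is at (4, 1) with z = 39.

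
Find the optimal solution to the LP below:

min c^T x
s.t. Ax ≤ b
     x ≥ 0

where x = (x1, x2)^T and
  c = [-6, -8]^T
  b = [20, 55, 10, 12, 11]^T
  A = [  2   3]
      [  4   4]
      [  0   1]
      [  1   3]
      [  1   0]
Each vertex is the intersection of two constraint boundaries that also satisfies all remaining constraints:
  x1 = 0 and x2 = 0 → (0, 0)
  2x1 + 3x2 = 20 and x2 = 0 → (10, 0)
  2x1 + 3x2 = 20 and x1 + 3x2 = 12 → (8, 1.333)
  x1 + 3x2 = 12 and x1 = 0 → (0, 4)

Evaluating z = -6x1 - 8x2 at each vertex:
  (0, 0): z = 0
  (10, 0): z = -60
  (8, 1.333): z = -58.67
  (0, 4): z = -32

The minimum is at (10, 0) with z = -60.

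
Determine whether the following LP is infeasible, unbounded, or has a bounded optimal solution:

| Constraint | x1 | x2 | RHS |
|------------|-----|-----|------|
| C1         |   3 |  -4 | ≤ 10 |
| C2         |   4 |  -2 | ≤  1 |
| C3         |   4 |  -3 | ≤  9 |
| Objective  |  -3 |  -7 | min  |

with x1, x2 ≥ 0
Feasible point: (0, 0) satisfies every constraint, so the LP is feasible.
Direction d = (0, 1): for each constraint row a, a·d ≤ 0 —
  (3)(0) + (-4)(1) = -4 ≤ 0
  (4)(0) + (-2)(1) = -2 ≤ 0
  (4)(0) + (-3)(1) = -3 ≤ 0
and d ≥ 0, so (0, 0) + t·d stays feasible for every t ≥ 0. Along this ray z = -3x1 - 7x2 changes by -7 per unit t, so z → −∞.

Unbounded: there is a feasible ray along which z → −∞.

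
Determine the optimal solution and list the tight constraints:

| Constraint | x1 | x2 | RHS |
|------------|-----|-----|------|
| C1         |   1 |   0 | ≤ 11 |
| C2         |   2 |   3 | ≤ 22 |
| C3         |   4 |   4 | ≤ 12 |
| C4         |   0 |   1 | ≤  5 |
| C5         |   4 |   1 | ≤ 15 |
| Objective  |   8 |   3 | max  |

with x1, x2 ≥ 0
Optimal: x1 = 3, x2 = 0
Slack at optimum:
  C1: slack = 8
  C2: slack = 16
  C3: slack = 0 (binding)
  C4: slack = 5
  C5: slack = 3
  x1 ≥ 0: x1 = 3
  x2 ≥ 0: x2 = 0 (binding)
Binding constraints: C3, x2 ≥ 0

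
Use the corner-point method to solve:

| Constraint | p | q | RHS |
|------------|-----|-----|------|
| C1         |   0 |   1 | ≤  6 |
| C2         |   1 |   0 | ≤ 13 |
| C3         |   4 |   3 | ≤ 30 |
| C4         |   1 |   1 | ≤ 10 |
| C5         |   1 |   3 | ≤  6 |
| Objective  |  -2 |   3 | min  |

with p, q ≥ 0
p = 6, q = 0, z = -12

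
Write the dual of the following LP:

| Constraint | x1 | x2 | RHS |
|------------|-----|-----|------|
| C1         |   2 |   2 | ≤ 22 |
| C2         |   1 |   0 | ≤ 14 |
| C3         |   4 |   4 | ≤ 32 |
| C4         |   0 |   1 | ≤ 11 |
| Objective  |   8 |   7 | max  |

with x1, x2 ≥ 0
Minimize: z = 22y1 + 14y2 + 32y3 + 11y4

Subject to:
  C1: -2y1 - y2 - 4y3 ≤ -8
  C2: -2y1 - 4y3 - y4 ≤ -7
  y1, y2, y3, y4 ≥ 0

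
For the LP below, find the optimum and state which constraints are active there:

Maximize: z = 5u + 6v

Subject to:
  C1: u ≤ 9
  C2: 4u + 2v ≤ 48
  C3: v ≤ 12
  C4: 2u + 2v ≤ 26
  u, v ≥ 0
Optimal: u = 1, v = 12
Slack at optimum:
  C1: slack = 8
  C2: slack = 20
  C3: slack = 0 (binding)
  C4: slack = 0 (binding)
  u ≥ 0: u = 1
  v ≥ 0: v = 12
Binding constraints: C3, C4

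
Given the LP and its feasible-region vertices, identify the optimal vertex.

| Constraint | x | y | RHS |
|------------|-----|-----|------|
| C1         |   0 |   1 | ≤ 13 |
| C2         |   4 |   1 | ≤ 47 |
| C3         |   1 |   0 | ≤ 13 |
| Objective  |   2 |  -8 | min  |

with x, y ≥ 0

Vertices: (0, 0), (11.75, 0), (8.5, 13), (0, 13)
(0, 13) with z = -104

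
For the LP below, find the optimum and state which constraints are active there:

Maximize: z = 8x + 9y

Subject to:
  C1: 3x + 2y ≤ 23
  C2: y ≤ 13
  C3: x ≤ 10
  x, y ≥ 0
Optimal: x = 0, y = 11.5
Slack at optimum:
  C1: slack = 0 (binding)
  C2: slack = 1.5
  C3: slack = 10
  x ≥ 0: x = 0 (binding)
  y ≥ 0: y = 11.5
Binding constraints: C1, x ≥ 0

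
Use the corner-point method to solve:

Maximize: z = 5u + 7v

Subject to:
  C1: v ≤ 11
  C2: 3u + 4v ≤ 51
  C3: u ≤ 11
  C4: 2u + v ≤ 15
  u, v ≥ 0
Each vertex is the intersection of two constraint boundaries that also satisfies all remaining constraints:
  u = 0 and v = 0 → (0, 0)
  2u + v = 15 and v = 0 → (7.5, 0)
  v = 11 and 2u + v = 15 → (2, 11)
  v = 11 and u = 0 → (0, 11)

Evaluating z = 5u + 7v at each vertex:
  (0, 0): z = 0
  (7.5, 0): z = 37.5
  (2, 11): z = 87
  (0, 11): z = 77

The maximum is at (2, 11) with z = 87.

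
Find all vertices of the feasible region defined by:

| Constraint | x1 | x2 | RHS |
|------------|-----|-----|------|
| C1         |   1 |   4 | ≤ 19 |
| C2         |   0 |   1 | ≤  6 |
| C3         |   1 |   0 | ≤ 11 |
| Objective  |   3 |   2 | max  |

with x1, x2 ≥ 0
Each vertex is the intersection of two constraint boundaries that also satisfies all remaining constraints:
  x1 = 0 and x2 = 0 → (0, 0)
  x1 = 11 and x2 = 0 → (11, 0)
  x1 + 4x2 = 19 and x1 = 11 → (11, 2)
  x1 + 4x2 = 19 and x1 = 0 → (0, 4.75)

Vertices: (0, 0), (11, 0), (11, 2), (0, 4.75)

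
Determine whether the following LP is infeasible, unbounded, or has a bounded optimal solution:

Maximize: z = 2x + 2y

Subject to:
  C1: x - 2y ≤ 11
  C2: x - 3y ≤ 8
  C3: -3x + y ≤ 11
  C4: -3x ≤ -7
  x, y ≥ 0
Feasible point: (3, 0) satisfies every constraint, so the LP is feasible.
Direction d = (1, 1): for each constraint row a, a·d ≤ 0 —
  (1)(1) + (-2)(1) = -1 ≤ 0
  (1)(1) + (-3)(1) = -2 ≤ 0
  (-3)(1) + (1)(1) = -2 ≤ 0
  (-3)(1) + (0)(1) = -3 ≤ 0
and d ≥ 0, so (3, 0) + t·d stays feasible for every t ≥ 0. Along this ray z = 2x + 2y changes by 4 per unit t, so z → +∞.

Unbounded — the objective can increase without bound over the feasible region.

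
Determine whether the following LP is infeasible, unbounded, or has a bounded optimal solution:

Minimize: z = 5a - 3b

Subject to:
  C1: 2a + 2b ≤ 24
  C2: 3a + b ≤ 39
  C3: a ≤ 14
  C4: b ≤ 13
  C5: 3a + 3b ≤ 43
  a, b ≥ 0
The point (0, 12) satisfies every constraint, so the LP is feasible; the constraints give a ≤ 14 and b ≤ 13, which with a, b ≥ 0 keep the feasible region inside a bounded box. A feasible, bounded LP attains a finite optimum at a vertex.

Feasible with finite optimum z* = -36 at (0, 12).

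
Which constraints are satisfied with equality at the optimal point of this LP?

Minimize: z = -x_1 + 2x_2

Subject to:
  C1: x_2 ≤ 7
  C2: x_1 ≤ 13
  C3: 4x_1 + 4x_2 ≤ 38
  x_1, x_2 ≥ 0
Optimal: x_1 = 9.5, x_2 = 0
Slack at optimum:
  C1: slack = 7
  C2: slack = 3.5
  C3: slack = 0 (binding)
  x_1 ≥ 0: x_1 = 9.5
  x_2 ≥ 0: x_2 = 0 (binding)
Binding constraints: C3, x_2 ≥ 0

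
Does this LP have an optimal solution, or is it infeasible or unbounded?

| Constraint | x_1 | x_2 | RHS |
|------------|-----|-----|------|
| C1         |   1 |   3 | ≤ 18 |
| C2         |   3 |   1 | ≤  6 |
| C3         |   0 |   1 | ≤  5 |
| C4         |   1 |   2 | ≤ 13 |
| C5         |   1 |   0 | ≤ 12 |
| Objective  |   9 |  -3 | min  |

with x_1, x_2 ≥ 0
The point (0, 5) satisfies every constraint, so the LP is feasible; the constraints give x_1 ≤ 12 and x_2 ≤ 5, which with x_1, x_2 ≥ 0 keep the feasible region inside a bounded box. A feasible, bounded LP attains a finite optimum at a vertex.

Evaluating z = 9x_1 - 3x_2 at each vertex:
  (0, 0): z = 0
  (2, 0): z = 18
  (0.3333, 5): z = -12
  (0, 5): z = -15

The LP has an optimal solution: (0, 5) with z = -15.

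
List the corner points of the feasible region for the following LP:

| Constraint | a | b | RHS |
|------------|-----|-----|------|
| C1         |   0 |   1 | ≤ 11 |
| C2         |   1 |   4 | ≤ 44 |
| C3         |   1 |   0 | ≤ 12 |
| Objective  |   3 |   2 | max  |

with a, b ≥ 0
Each vertex is the intersection of two constraint boundaries that also satisfies all remaining constraints:
  a = 0 and b = 0 → (0, 0)
  a = 12 and b = 0 → (12, 0)
  a + 4b = 44 and a = 12 → (12, 8)
  b = 11 and a + 4b = 44 → (0, 11)

Vertices: (0, 0), (12, 0), (12, 8), (0, 11)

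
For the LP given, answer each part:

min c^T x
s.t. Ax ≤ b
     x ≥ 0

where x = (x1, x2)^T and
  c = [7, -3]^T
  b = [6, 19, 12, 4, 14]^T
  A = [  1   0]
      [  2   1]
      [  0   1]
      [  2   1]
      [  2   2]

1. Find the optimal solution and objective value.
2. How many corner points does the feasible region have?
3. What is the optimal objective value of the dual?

1. x1 = 0, x2 = 4, z = -12
2. 3
3. -12 (by strong duality, equal to the primal optimum)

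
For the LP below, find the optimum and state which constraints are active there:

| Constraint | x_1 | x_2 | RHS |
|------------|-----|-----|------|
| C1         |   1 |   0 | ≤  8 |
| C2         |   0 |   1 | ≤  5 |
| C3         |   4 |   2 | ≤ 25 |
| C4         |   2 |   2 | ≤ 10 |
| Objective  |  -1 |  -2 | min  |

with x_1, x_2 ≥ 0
Optimal: x_1 = 0, x_2 = 5
Slack at optimum:
  C1: slack = 8
  C2: slack = 0 (binding)
  C3: slack = 15
  C4: slack = 0 (binding)
  x_1 ≥ 0: x_1 = 0 (binding)
  x_2 ≥ 0: x_2 = 5
Binding constraints: C2, C4, x_1 ≥ 0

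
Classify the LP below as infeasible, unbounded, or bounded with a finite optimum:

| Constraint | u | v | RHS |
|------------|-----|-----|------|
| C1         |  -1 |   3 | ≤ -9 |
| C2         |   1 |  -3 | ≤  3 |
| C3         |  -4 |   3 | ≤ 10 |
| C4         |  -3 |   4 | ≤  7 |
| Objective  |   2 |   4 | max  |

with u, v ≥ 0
C2 requires u - 3v ≤ 3, while C1 (-u + 3v ≤ -9) is equivalent to u - 3v ≥ 9. Together they would need 9 ≤ u - 3v ≤ 3, which is impossible since 9 > 3. No point satisfies all constraints.

The feasible region is empty; the LP is infeasible.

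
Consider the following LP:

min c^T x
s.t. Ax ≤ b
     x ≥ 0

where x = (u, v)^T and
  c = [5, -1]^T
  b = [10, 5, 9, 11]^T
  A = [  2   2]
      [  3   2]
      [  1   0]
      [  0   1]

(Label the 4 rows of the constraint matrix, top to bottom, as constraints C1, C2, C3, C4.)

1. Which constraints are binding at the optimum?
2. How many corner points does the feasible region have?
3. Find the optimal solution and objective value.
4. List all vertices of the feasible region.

1. C2, u ≥ 0
2. 3
3. u = 0, v = 2.5, z = -2.5
4. (0, 0), (1.667, 0), (0, 2.5)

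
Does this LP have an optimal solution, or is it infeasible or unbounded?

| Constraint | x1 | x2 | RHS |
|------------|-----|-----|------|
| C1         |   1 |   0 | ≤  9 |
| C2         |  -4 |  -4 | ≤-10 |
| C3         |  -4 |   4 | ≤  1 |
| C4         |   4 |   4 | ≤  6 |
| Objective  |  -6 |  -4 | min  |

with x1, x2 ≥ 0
C4 requires 4x1 + 4x2 ≤ 6, while C2 (-4x1 - 4x2 ≤ -10) is equivalent to 4x1 + 4x2 ≥ 10. Together they would need 10 ≤ 4x1 + 4x2 ≤ 6, which is impossible since 10 > 6. No point satisfies all constraints.

The feasible region is empty; the LP is infeasible.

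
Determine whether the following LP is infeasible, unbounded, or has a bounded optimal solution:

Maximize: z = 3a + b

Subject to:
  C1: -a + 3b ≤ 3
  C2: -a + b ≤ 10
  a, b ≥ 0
Feasible point: (0, 0) satisfies every constraint, so the LP is feasible.
Direction d = (1, 0): for each constraint row a, a·d ≤ 0 —
  (-1)(1) + (3)(0) = -1 ≤ 0
  (-1)(1) + (1)(0) = -1 ≤ 0
and d ≥ 0, so (0, 0) + t·d stays feasible for every t ≥ 0. Along this ray z = 3a + b changes by 3 per unit t, so z → +∞.

Unbounded — the objective can increase without bound over the feasible region.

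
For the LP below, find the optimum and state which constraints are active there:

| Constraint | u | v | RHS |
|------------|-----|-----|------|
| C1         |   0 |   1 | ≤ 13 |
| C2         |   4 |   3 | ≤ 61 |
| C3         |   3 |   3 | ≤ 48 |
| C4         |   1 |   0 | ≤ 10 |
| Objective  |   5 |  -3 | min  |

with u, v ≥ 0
Optimal: u = 0, v = 13
Binding: C1, u ≥ 0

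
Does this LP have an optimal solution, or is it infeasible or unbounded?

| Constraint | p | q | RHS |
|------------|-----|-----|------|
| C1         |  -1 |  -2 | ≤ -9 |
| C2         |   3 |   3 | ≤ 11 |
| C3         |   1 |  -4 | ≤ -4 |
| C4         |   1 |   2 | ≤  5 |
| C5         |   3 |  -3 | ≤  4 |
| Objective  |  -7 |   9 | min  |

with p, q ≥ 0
C4 requires p + 2q ≤ 5, while C1 (-p - 2q ≤ -9) is equivalent to p + 2q ≥ 9. Together they would need 9 ≤ p + 2q ≤ 5, which is impossible since 9 > 5. No point satisfies all constraints.

Infeasible — the constraint set is empty.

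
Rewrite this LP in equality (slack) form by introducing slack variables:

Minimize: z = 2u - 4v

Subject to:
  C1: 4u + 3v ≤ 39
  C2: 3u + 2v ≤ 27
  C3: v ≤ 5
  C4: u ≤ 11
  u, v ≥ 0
min z = 2u - 4v

s.t.
  4u + 3v + s1 = 39
  3u + 2v + s2 = 27
  v + s3 = 5
  u + s4 = 11
  u, v, s1, s2, s3, s4 ≥ 0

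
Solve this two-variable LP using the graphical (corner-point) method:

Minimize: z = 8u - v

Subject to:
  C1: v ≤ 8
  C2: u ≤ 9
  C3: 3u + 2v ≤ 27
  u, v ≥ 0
u = 0, v = 8, z = -8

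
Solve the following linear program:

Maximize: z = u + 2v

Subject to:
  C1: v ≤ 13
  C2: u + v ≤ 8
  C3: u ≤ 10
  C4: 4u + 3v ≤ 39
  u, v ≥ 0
u = 0, v = 8, z = 16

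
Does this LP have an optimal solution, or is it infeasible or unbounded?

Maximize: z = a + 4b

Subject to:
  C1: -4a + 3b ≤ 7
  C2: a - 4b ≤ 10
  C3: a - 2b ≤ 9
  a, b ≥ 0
Feasible point: (0, 0) satisfies every constraint, so the LP is feasible.
Direction d = (1, 1): for each constraint row a, a·d ≤ 0 —
  (-4)(1) + (3)(1) = -1 ≤ 0
  (1)(1) + (-4)(1) = -3 ≤ 0
  (1)(1) + (-2)(1) = -1 ≤ 0
and d ≥ 0, so (0, 0) + t·d stays feasible for every t ≥ 0. Along this ray z = a + 4b changes by 5 per unit t, so z → +∞.

Unbounded — the objective can increase without bound over the feasible region.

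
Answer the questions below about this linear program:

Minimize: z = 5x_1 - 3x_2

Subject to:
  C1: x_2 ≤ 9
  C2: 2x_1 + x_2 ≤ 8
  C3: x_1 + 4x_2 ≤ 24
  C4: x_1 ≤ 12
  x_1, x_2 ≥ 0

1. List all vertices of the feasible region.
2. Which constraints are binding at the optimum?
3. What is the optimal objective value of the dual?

1. (0, 0), (4, 0), (1.143, 5.714), (0, 6)
2. C3, x_1 ≥ 0
3. -18 (by strong duality, equal to the primal optimum)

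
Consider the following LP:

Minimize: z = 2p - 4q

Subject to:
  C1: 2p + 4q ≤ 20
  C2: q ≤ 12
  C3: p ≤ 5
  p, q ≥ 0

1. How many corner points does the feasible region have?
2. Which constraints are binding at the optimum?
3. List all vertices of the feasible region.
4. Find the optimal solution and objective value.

1. 4
2. C1, p ≥ 0
3. (0, 0), (5, 0), (5, 2.5), (0, 5)
4. p = 0, q = 5, z = -20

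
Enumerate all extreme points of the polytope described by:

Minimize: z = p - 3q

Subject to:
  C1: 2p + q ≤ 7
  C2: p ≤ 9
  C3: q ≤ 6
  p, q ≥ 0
Each vertex is the intersection of two constraint boundaries that also satisfies all remaining constraints:
  p = 0 and q = 0 → (0, 0)
  2p + q = 7 and q = 0 → (3.5, 0)
  2p + q = 7 and q = 6 → (0.5, 6)
  q = 6 and p = 0 → (0, 6)

Vertices: (0, 0), (3.5, 0), (0.5, 6), (0, 6)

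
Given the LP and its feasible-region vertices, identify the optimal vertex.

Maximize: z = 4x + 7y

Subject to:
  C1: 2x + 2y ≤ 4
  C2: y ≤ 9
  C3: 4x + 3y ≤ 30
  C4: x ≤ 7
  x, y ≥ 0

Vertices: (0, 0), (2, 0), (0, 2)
(0, 2) with z = 14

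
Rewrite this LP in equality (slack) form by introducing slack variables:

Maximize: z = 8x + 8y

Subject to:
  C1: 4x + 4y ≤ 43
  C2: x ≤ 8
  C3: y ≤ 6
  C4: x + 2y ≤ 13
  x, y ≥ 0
max z = 8x + 8y

s.t.
  4x + 4y + s1 = 43
  x + s2 = 8
  y + s3 = 6
  x + 2y + s4 = 13
  x, y, s1, s2, s3, s4 ≥ 0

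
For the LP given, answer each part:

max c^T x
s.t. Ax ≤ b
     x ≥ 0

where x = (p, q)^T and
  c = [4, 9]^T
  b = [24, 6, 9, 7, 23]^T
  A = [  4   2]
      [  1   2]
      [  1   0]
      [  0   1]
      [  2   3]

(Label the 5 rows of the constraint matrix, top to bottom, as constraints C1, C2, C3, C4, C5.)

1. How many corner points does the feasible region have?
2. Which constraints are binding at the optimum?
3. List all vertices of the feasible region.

1. 3
2. C2, p ≥ 0
3. (0, 0), (6, 0), (0, 3)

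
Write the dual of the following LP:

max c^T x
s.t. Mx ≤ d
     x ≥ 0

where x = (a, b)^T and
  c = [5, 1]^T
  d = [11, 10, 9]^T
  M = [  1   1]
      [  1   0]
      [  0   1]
Minimize: z = 11y1 + 10y2 + 9y3

Subject to:
  C1: -y1 - y2 ≤ -5
  C2: -y1 - y3 ≤ -1
  y1, y2, y3 ≥ 0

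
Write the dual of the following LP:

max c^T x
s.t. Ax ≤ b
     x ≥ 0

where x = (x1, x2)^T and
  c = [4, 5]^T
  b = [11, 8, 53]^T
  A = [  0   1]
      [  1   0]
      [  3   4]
Minimize: z = 11y1 + 8y2 + 53y3

Subject to:
  C1: -y2 - 3y3 ≤ -4
  C2: -y1 - 4y3 ≤ -5
  y1, y2, y3 ≥ 0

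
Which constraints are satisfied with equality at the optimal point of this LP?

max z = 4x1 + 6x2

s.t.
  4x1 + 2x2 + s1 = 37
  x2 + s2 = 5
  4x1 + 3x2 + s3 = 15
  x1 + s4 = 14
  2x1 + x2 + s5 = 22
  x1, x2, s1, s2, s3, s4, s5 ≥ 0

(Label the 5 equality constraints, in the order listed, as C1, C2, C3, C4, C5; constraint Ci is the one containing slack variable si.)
Optimal: x1 = 0, x2 = 5
Slack at optimum:
  C1: slack = 27
  C2: slack = 0 (binding)
  C3: slack = 0 (binding)
  C4: slack = 14
  C5: slack = 17
  x1 ≥ 0: x1 = 0 (binding)
  x2 ≥ 0: x2 = 5
Binding constraints: C2, C3, x1 ≥ 0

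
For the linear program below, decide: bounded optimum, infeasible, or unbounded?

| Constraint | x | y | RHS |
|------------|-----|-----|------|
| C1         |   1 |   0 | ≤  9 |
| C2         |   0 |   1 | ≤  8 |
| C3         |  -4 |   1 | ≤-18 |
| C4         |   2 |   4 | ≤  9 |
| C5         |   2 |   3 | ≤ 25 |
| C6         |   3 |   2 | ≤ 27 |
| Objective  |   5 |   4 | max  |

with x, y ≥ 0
The point (4.5, 0) satisfies every constraint, so the LP is feasible; the constraints give x ≤ 9 and y ≤ 8, which with x, y ≥ 0 keep the feasible region inside a bounded box. A feasible, bounded LP attains a finite optimum at a vertex.

Feasible with finite optimum z* = 22.5 at (4.5, 0).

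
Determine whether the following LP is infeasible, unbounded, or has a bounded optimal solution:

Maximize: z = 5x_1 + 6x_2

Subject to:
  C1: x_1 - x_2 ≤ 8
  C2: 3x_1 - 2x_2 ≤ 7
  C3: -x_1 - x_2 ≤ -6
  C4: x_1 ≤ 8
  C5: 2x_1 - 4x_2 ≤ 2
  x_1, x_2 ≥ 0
Feasible point: (0, 6) satisfies every constraint, so the LP is feasible.
Direction d = (0, 1): for each constraint row a, a·d ≤ 0 —
  (1)(0) + (-1)(1) = -1 ≤ 0
  (3)(0) + (-2)(1) = -2 ≤ 0
  (-1)(0) + (-1)(1) = -1 ≤ 0
  (1)(0) + (0)(1) = 0 ≤ 0
  (2)(0) + (-4)(1) = -4 ≤ 0
and d ≥ 0, so (0, 6) + t·d stays feasible for every t ≥ 0. Along this ray z = 5x_1 + 6x_2 changes by 6 per unit t, so z → +∞.

Unbounded — the objective can increase without bound over the feasible region.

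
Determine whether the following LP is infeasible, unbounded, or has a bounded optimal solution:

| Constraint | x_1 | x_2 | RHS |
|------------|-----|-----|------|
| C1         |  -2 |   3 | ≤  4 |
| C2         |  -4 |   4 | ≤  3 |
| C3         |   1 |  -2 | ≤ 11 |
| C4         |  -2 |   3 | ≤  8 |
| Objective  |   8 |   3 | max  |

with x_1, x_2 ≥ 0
Feasible point: (0, 0) satisfies every constraint, so the LP is feasible.
Direction d = (3, 2): for each constraint row a, a·d ≤ 0 —
  (-2)(3) + (3)(2) = 0 ≤ 0
  (-4)(3) + (4)(2) = -4 ≤ 0
  (1)(3) + (-2)(2) = -1 ≤ 0
  (-2)(3) + (3)(2) = 0 ≤ 0
and d ≥ 0, so (0, 0) + t·d stays feasible for every t ≥ 0. Along this ray z = 8x_1 + 3x_2 changes by 30 per unit t, so z → +∞.

Unbounded: there is a feasible ray along which z → +∞.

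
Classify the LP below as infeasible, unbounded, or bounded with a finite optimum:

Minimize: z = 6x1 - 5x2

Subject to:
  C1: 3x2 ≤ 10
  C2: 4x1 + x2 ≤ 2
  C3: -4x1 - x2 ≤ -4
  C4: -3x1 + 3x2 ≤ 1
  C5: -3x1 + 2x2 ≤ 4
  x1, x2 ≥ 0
C2 requires 4x1 + x2 ≤ 2, while C3 (-4x1 - x2 ≤ -4) is equivalent to 4x1 + x2 ≥ 4. Together they would need 4 ≤ 4x1 + x2 ≤ 2, which is impossible since 4 > 2. No point satisfies all constraints.

The feasible region is empty; the LP is infeasible.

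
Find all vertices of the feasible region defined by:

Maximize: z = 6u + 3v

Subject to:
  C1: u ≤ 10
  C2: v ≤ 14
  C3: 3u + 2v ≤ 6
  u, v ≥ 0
Each vertex is the intersection of two constraint boundaries that also satisfies all remaining constraints:
  u = 0 and v = 0 → (0, 0)
  3u + 2v = 6 and v = 0 → (2, 0)
  3u + 2v = 6 and u = 0 → (0, 3)

Vertices: (0, 0), (2, 0), (0, 3)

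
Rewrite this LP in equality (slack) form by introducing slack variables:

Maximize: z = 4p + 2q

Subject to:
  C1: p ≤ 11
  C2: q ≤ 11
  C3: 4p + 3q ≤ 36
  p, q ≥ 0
max z = 4p + 2q

s.t.
  p + s1 = 11
  q + s2 = 11
  4p + 3q + s3 = 36
  p, q, s1, s2, s3 ≥ 0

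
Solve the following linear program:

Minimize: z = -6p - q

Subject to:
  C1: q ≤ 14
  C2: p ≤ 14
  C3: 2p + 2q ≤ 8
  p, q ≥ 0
Each vertex is the intersection of two constraint boundaries that also satisfies all remaining constraints:
  p = 0 and q = 0 → (0, 0)
  2p + 2q = 8 and q = 0 → (4, 0)
  2p + 2q = 8 and p = 0 → (0, 4)

Evaluating z = -6p - q at each vertex:
  (0, 0): z = 0
  (4, 0): z = -24
  (0, 4): z = -4

The minimum is at (4, 0) with z = -24.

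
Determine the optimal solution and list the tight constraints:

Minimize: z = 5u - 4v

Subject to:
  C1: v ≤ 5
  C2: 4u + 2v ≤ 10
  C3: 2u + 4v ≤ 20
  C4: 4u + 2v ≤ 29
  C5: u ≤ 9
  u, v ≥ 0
Optimal: u = 0, v = 5
Slack at optimum:
  C1: slack = 0 (binding)
  C2: slack = 0 (binding)
  C3: slack = 0 (binding)
  C4: slack = 19
  C5: slack = 9
  u ≥ 0: u = 0 (binding)
  v ≥ 0: v = 5
Binding constraints: C1, C2, C3, u ≥ 0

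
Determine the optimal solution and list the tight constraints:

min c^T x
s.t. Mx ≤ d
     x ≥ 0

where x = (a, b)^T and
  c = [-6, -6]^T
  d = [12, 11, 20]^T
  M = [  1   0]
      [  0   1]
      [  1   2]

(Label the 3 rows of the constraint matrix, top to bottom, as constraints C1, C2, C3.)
Optimal: a = 12, b = 4
Binding: C1, C3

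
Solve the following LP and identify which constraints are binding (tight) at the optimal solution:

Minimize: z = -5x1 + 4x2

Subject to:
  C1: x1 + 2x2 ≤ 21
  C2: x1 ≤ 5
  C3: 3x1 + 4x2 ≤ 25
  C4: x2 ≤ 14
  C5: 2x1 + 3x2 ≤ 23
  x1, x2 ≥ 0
Optimal: x1 = 5, x2 = 0
Slack at optimum:
  C1: slack = 16
  C2: slack = 0 (binding)
  C3: slack = 10
  C4: slack = 14
  C5: slack = 13
  x1 ≥ 0: x1 = 5
  x2 ≥ 0: x2 = 0 (binding)
Binding constraints: C2, x2 ≥ 0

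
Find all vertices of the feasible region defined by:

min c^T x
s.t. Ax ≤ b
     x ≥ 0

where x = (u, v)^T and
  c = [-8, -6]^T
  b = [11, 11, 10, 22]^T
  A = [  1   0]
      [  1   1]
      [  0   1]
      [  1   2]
Each vertex is the intersection of two constraint boundaries that also satisfies all remaining constraints:
  u = 0 and v = 0 → (0, 0)
  u = 11 and u + v = 11 → (11, 0)
  u + v = 11 and v = 10 → (1, 10)
  v = 10 and u = 0 → (0, 10)

Vertices: (0, 0), (11, 0), (1, 10), (0, 10)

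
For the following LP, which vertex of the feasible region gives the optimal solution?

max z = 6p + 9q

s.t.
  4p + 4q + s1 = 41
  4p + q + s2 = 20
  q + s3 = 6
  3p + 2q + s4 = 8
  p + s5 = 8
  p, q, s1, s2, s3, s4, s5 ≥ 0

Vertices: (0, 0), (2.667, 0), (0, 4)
(0, 4) with z = 36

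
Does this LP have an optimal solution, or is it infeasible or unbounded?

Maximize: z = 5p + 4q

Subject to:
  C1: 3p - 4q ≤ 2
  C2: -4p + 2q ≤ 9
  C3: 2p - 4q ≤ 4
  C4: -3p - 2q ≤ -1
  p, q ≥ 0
Feasible point: (0, 1) satisfies every constraint, so the LP is feasible.
Direction d = (1, 1): for each constraint row a, a·d ≤ 0 —
  (3)(1) + (-4)(1) = -1 ≤ 0
  (-4)(1) + (2)(1) = -2 ≤ 0
  (2)(1) + (-4)(1) = -2 ≤ 0
  (-3)(1) + (-2)(1) = -5 ≤ 0
and d ≥ 0, so (0, 1) + t·d stays feasible for every t ≥ 0. Along this ray z = 5p + 4q changes by 9 per unit t, so z → +∞.

The LP is unbounded; z can be made arbitrarily large.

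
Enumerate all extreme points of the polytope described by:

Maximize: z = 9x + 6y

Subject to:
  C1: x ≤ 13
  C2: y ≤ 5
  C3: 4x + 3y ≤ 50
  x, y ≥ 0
Each vertex is the intersection of two constraint boundaries that also satisfies all remaining constraints:
  x = 0 and y = 0 → (0, 0)
  4x + 3y = 50 and y = 0 → (12.5, 0)
  y = 5 and 4x + 3y = 50 → (8.75, 5)
  y = 5 and x = 0 → (0, 5)

Vertices: (0, 0), (12.5, 0), (8.75, 5), (0, 5)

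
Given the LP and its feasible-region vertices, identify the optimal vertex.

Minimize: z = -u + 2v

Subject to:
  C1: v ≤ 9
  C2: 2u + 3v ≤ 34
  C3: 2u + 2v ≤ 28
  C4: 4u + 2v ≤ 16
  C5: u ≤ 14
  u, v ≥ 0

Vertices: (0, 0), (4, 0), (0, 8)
Evaluating z = -u + 2v at each vertex:
  (0, 0): z = 0
  (4, 0): z = -4
  (0, 8): z = 16

The smallest value is z = -4, attained at (4, 0).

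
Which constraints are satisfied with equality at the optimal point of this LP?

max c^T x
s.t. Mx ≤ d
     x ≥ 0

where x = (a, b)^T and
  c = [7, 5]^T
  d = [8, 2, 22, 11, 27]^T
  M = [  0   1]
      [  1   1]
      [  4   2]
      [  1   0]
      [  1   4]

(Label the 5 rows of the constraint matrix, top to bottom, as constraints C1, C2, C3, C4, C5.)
Optimal: a = 2, b = 0
Binding: C2, b ≥ 0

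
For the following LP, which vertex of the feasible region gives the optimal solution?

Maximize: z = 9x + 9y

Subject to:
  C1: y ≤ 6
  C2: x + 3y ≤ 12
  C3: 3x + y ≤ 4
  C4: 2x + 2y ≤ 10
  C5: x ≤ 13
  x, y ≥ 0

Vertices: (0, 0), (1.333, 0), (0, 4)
Evaluating z = 9x + 9y at each vertex:
  (0, 0): z = 0
  (1.333, 0): z = 12
  (0, 4): z = 36

The largest value is z = 36, attained at (0, 4).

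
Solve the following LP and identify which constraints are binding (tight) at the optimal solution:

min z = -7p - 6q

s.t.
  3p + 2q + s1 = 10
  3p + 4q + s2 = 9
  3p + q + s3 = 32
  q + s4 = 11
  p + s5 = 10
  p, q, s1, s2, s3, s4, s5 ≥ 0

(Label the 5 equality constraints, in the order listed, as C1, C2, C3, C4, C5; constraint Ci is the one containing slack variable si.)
Optimal: p = 3, q = 0
Slack at optimum:
  C1: slack = 1
  C2: slack = 0 (binding)
  C3: slack = 23
  C4: slack = 11
  C5: slack = 7
  p ≥ 0: p = 3
  q ≥ 0: q = 0 (binding)
Binding constraints: C2, q ≥ 0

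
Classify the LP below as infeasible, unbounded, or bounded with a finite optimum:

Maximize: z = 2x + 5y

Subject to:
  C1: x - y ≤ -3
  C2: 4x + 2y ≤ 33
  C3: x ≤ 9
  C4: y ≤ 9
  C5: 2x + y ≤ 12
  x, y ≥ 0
The point (1.5, 9) satisfies every constraint, so the LP is feasible; the constraints give x ≤ 9 and y ≤ 9, which with x, y ≥ 0 keep the feasible region inside a bounded box. A feasible, bounded LP attains a finite optimum at a vertex.

Evaluating z = 2x + 5y at each vertex:
  (0, 3): z = 15
  (3, 6): z = 36
  (1.5, 9): z = 48
  (0, 9): z = 45

The LP has an optimal solution: (1.5, 9) with z = 48.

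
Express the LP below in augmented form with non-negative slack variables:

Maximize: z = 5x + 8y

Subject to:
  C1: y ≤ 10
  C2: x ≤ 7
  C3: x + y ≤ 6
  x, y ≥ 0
max z = 5x + 8y

s.t.
  y + s1 = 10
  x + s2 = 7
  x + y + s3 = 6
  x, y, s1, s2, s3 ≥ 0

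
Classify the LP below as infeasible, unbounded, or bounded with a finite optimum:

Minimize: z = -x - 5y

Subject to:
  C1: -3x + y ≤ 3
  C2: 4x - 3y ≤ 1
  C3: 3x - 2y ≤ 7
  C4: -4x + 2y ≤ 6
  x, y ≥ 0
Feasible point: (0, 0) satisfies every constraint, so the LP is feasible.
Direction d = (2, 3): for each constraint row a, a·d ≤ 0 —
  (-3)(2) + (1)(3) = -3 ≤ 0
  (4)(2) + (-3)(3) = -1 ≤ 0
  (3)(2) + (-2)(3) = 0 ≤ 0
  (-4)(2) + (2)(3) = -2 ≤ 0
and d ≥ 0, so (0, 0) + t·d stays feasible for every t ≥ 0. Along this ray z = -x - 5y changes by -17 per unit t, so z → −∞.

The LP is unbounded; z can be made arbitrarily small.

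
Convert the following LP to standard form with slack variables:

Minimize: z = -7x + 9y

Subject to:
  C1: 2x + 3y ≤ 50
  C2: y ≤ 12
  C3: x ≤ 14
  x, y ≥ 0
min z = -7x + 9y

s.t.
  2x + 3y + s1 = 50
  y + s2 = 12
  x + s3 = 14
  x, y, s1, s2, s3 ≥ 0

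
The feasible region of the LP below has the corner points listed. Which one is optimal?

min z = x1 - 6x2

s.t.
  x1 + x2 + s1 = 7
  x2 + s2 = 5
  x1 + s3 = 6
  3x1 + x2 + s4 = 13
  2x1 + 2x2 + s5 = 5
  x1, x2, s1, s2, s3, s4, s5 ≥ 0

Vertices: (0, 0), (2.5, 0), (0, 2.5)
Evaluating z = x1 - 6x2 at each vertex:
  (0, 0): z = 0
  (2.5, 0): z = 2.5
  (0, 2.5): z = -15

The smallest value is z = -15, attained at (0, 2.5).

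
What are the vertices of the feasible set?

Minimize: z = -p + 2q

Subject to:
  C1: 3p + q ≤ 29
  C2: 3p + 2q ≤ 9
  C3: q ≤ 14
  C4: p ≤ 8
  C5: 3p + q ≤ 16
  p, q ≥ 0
Each vertex is the intersection of two constraint boundaries that also satisfies all remaining constraints:
  p = 0 and q = 0 → (0, 0)
  3p + 2q = 9 and q = 0 → (3, 0)
  3p + 2q = 9 and p = 0 → (0, 4.5)

Vertices: (0, 0), (3, 0), (0, 4.5)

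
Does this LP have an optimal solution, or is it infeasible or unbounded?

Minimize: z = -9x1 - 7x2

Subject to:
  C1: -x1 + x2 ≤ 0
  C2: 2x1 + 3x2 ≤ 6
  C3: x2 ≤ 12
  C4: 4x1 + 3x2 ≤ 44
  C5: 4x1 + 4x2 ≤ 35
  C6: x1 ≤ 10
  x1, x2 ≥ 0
The point (3, 0) satisfies every constraint, so the LP is feasible; the constraints give x1 ≤ 10 and x2 ≤ 12, which with x1, x2 ≥ 0 keep the feasible region inside a bounded box. A feasible, bounded LP attains a finite optimum at a vertex.

Evaluating z = -9x1 - 7x2 at each vertex:
  (0, 0): z = 0
  (3, 0): z = -27
  (1.2, 1.2): z = -19.2

The LP has an optimal solution: (3, 0) with z = -27.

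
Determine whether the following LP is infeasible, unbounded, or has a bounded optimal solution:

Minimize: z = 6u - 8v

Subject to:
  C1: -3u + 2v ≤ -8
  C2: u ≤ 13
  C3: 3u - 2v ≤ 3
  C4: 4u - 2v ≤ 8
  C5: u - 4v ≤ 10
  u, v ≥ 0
C3 requires 3u - 2v ≤ 3, while C1 (-3u + 2v ≤ -8) is equivalent to 3u - 2v ≥ 8. Together they would need 8 ≤ 3u - 2v ≤ 3, which is impossible since 8 > 3. No point satisfies all constraints.

Infeasible: no point satisfies all constraints simultaneously.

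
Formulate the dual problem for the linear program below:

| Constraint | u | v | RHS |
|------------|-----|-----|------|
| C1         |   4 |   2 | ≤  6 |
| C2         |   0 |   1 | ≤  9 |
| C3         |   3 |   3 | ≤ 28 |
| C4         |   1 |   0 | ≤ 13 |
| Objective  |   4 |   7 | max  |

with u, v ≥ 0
Minimize: z = 6y1 + 9y2 + 28y3 + 13y4

Subject to:
  C1: -4y1 - 3y3 - y4 ≤ -4
  C2: -2y1 - y2 - 3y3 ≤ -7
  y1, y2, y3, y4 ≥ 0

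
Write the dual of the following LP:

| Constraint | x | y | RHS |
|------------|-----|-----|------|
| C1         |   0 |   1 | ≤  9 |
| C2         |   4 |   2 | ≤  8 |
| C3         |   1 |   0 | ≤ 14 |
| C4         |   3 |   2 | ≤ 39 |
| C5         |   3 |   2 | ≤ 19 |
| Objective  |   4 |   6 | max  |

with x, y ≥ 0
Minimize: z = 9y1 + 8y2 + 14y3 + 39y4 + 19y5

Subject to:
  C1: -4y2 - y3 - 3y4 - 3y5 ≤ -4
  C2: -y1 - 2y2 - 2y4 - 2y5 ≤ -6
  y1, y2, y3, y4, y5 ≥ 0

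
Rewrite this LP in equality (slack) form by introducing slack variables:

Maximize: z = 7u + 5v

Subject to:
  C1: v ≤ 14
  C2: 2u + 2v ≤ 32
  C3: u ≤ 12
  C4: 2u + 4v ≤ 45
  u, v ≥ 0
max z = 7u + 5v

s.t.
  v + s1 = 14
  2u + 2v + s2 = 32
  u + s3 = 12
  2u + 4v + s4 = 45
  u, v, s1, s2, s3, s4 ≥ 0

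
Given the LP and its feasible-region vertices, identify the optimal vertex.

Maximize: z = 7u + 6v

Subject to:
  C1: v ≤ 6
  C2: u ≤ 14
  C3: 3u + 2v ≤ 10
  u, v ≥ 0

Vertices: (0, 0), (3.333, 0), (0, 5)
Evaluating z = 7u + 6v at each vertex:
  (0, 0): z = 0
  (3.333, 0): z = 23.33
  (0, 5): z = 30

The largest value is z = 30, attained at (0, 5).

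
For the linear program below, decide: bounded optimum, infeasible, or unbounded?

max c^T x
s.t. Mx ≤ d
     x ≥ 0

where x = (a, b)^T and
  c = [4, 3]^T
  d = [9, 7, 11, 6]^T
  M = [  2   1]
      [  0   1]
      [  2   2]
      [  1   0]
The point (3.5, 2) satisfies every constraint, so the LP is feasible; the constraints give a ≤ 6 and b ≤ 7, which with a, b ≥ 0 keep the feasible region inside a bounded box. A feasible, bounded LP attains a finite optimum at a vertex.

Evaluating z = 4a + 3b at each vertex:
  (0, 0): z = 0
  (4.5, 0): z = 18
  (3.5, 2): z = 20
  (0, 5.5): z = 16.5

The LP has an optimal solution: (3.5, 2) with z = 20.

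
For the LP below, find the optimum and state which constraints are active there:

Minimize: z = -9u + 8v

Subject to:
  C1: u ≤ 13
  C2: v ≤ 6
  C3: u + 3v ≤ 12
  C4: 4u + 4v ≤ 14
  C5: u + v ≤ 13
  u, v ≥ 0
Optimal: u = 3.5, v = 0
Slack at optimum:
  C1: slack = 9.5
  C2: slack = 6
  C3: slack = 8.5
  C4: slack = 0 (binding)
  C5: slack = 9.5
  u ≥ 0: u = 3.5
  v ≥ 0: v = 0 (binding)
Binding constraints: C4, v ≥ 0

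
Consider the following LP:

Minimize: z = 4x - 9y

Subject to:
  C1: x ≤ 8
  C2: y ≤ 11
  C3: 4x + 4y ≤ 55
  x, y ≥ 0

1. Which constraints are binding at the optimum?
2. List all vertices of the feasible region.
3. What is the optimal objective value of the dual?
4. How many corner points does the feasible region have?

1. C2, x ≥ 0
2. (0, 0), (8, 0), (8, 5.75), (2.75, 11), (0, 11)
3. -99 (by strong duality, equal to the primal optimum)
4. 5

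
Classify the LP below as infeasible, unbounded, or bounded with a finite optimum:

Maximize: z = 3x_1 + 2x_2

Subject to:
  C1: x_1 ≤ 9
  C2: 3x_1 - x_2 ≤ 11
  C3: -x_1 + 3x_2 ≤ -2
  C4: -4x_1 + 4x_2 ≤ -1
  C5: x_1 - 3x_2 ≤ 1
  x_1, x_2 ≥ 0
C5 requires x_1 - 3x_2 ≤ 1, while C3 (-x_1 + 3x_2 ≤ -2) is equivalent to x_1 - 3x_2 ≥ 2. Together they would need 2 ≤ x_1 - 3x_2 ≤ 1, which is impossible since 2 > 1. No point satisfies all constraints.

The feasible region is empty; the LP is infeasible.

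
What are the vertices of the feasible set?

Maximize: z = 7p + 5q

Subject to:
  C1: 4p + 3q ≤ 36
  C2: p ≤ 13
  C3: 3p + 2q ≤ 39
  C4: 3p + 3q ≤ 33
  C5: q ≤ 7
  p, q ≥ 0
Each vertex is the intersection of two constraint boundaries that also satisfies all remaining constraints:
  p = 0 and q = 0 → (0, 0)
  4p + 3q = 36 and q = 0 → (9, 0)
  4p + 3q = 36 and q = 7 → (3.75, 7)
  q = 7 and p = 0 → (0, 7)

Vertices: (0, 0), (9, 0), (3.75, 7), (0, 7)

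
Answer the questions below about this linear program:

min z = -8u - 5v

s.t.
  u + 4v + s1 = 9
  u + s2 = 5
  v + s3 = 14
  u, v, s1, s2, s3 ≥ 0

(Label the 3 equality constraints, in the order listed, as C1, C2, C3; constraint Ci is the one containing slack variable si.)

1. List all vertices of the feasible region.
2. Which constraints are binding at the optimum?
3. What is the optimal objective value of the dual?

1. (0, 0), (5, 0), (5, 1), (0, 2.25)
2. C1, C2
3. -45 (by strong duality, equal to the primal optimum)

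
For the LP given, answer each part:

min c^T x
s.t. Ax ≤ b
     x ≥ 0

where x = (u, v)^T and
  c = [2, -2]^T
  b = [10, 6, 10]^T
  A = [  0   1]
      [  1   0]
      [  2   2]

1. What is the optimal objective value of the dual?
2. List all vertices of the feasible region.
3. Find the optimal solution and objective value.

1. -10 (by strong duality, equal to the primal optimum)
2. (0, 0), (5, 0), (0, 5)
3. u = 0, v = 5, z = -10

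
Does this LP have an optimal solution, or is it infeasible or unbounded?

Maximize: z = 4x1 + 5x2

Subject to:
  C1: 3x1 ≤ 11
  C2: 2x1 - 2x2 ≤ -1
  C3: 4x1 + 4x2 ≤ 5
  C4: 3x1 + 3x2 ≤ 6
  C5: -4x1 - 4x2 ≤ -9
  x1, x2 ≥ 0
C3 requires 4x1 + 4x2 ≤ 5, while C5 (-4x1 - 4x2 ≤ -9) is equivalent to 4x1 + 4x2 ≥ 9. Together they would need 9 ≤ 4x1 + 4x2 ≤ 5, which is impossible since 9 > 5. No point satisfies all constraints.

Infeasible — the constraint set is empty.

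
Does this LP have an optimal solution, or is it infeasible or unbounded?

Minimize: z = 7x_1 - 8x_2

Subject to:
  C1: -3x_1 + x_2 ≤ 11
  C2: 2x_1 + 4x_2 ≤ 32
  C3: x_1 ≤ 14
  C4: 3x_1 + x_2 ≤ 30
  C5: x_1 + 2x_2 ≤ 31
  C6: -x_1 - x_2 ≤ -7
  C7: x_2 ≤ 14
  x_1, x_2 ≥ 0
The point (0, 8) satisfies every constraint, so the LP is feasible; the constraints give x_1 ≤ 14 and x_2 ≤ 14, which with x_1, x_2 ≥ 0 keep the feasible region inside a bounded box. A feasible, bounded LP attains a finite optimum at a vertex.

Evaluating z = 7x_1 - 8x_2 at each vertex:
  (7, 0): z = 49
  (10, 0): z = 70
  (8.8, 3.6): z = 32.8
  (0, 8): z = -64
  (0, 7): z = -56

Feasible with finite optimum z* = -64 at (0, 8).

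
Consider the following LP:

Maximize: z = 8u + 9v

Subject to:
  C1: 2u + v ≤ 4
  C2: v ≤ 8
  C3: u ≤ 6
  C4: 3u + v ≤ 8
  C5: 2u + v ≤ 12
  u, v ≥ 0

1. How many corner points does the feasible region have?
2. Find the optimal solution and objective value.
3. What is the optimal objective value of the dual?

1. 3
2. u = 0, v = 4, z = 36
3. 36 (by strong duality, equal to the primal optimum)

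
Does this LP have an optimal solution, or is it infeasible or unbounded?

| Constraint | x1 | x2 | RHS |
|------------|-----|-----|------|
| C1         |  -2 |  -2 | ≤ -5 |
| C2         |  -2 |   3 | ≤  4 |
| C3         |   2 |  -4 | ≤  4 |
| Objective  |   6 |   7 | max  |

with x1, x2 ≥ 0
Feasible point: (1, 2) satisfies every constraint, so the LP is feasible.
Direction d = (3, 2): for each constraint row a, a·d ≤ 0 —
  (-2)(3) + (-2)(2) = -10 ≤ 0
  (-2)(3) + (3)(2) = 0 ≤ 0
  (2)(3) + (-4)(2) = -2 ≤ 0
and d ≥ 0, so (1, 2) + t·d stays feasible for every t ≥ 0. Along this ray z = 6x1 + 7x2 changes by 32 per unit t, so z → +∞.

The LP is unbounded; z can be made arbitrarily large.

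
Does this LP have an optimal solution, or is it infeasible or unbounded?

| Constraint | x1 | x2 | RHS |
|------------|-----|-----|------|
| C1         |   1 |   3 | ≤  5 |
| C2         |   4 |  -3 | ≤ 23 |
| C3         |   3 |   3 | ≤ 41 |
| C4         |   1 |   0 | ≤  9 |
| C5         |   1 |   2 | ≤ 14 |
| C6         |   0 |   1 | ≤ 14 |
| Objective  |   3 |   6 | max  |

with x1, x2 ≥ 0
The point (5, 0) satisfies every constraint, so the LP is feasible; the constraints give x1 ≤ 9 and x2 ≤ 14, which with x1, x2 ≥ 0 keep the feasible region inside a bounded box. A feasible, bounded LP attains a finite optimum at a vertex.

Evaluating z = 3x1 + 6x2 at each vertex:
  (0, 0): z = 0
  (5, 0): z = 15
  (0, 1.667): z = 10

Feasible with finite optimum z* = 15 at (5, 0).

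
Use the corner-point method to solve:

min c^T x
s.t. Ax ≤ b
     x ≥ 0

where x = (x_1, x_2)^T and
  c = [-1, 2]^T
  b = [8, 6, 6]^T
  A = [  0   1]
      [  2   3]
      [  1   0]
Each vertex is the intersection of two constraint boundaries that also satisfies all remaining constraints:
  x_1 = 0 and x_2 = 0 → (0, 0)
  2x_1 + 3x_2 = 6 and x_2 = 0 → (3, 0)
  2x_1 + 3x_2 = 6 and x_1 = 0 → (0, 2)

Evaluating z = -x_1 + 2x_2 at each vertex:
  (0, 0): z = 0
  (3, 0): z = -3
  (0, 2): z = 4

The minimum is at (3, 0) with z = -3.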